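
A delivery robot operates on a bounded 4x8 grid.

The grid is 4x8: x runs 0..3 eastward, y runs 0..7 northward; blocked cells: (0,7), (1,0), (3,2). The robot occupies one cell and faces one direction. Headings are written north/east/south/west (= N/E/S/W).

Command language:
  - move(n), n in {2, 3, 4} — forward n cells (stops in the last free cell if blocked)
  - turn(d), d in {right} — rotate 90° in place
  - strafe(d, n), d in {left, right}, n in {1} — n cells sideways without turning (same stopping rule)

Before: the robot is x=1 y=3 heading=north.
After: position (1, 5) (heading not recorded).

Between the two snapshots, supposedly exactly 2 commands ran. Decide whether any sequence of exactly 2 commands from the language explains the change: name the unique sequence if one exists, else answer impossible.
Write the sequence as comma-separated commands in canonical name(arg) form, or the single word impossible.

move(2), turn(right)

key: order matters: swapping move(2) and turn(right) lands elsewhere
start: x=1 y=3 heading=north
[1] after move(2): x=1 y=5 heading=north
[2] after turn(right): x=1 y=5 heading=east
all 36 alternatives checked — unique.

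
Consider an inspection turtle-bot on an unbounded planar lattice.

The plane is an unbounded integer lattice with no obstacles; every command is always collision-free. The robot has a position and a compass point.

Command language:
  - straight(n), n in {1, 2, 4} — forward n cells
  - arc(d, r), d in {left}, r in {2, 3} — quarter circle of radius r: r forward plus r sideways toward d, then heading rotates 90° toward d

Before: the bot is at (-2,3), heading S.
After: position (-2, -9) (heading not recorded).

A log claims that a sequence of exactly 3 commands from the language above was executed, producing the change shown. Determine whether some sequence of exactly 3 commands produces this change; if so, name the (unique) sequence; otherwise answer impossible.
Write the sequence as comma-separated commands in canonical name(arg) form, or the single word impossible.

straight(4), straight(4), straight(4)

initial: at (-2,3), heading S
t=1 straight(4) ⇒ at (-2,-1), heading S
t=2 straight(4) ⇒ at (-2,-5), heading S
t=3 straight(4) ⇒ at (-2,-9), heading S
no rival 3-sequence matches.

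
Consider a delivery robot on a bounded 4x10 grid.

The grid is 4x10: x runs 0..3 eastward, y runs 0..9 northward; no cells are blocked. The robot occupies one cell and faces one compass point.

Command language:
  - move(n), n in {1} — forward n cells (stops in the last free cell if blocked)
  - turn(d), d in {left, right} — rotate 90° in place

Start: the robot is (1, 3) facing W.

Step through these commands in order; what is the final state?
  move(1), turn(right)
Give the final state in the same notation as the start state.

t0: (1, 3) facing W
step 1 (move(1)): (0, 3) facing W
step 2 (turn(right)): (0, 3) facing N

(0, 3) facing N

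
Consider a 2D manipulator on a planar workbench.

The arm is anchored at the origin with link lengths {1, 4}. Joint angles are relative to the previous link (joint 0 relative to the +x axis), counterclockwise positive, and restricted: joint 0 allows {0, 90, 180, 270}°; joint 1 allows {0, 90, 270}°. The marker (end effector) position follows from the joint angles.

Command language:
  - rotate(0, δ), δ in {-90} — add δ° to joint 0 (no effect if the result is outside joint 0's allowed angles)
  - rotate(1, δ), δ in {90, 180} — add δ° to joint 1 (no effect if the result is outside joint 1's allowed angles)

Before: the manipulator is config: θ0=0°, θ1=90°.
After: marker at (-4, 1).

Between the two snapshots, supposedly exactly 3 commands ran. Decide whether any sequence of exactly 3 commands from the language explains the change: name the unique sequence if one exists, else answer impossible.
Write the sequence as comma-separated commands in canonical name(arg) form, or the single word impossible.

rotate(0, -90), rotate(0, -90), rotate(0, -90)

initial: config: θ0=0°, θ1=90°
t=1 rotate(0, -90) ⇒ config: θ0=270°, θ1=90°
t=2 rotate(0, -90) ⇒ config: θ0=180°, θ1=90°
t=3 rotate(0, -90) ⇒ config: θ0=90°, θ1=90°
no other 3-command option fits: unique.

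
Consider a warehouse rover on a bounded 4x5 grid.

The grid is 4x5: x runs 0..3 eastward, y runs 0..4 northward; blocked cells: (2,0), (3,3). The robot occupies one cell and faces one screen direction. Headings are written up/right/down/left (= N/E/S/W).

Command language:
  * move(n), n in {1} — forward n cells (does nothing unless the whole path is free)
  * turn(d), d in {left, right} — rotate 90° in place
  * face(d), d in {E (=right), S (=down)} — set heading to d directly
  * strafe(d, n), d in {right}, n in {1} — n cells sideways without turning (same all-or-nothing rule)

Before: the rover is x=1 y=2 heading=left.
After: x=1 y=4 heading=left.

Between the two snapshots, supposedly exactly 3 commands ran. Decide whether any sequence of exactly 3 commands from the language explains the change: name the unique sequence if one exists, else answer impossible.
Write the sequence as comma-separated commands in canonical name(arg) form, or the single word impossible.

strafe(right, 1), strafe(right, 1), strafe(right, 1)

key: heading stays W — no command in the sequence turns
t0: x=1 y=2 heading=left
step 1 (strafe(right, 1)): x=1 y=3 heading=left
step 2 (strafe(right, 1)): x=1 y=4 heading=left
step 3 (strafe(right, 1)): x=1 y=4 heading=left
no rival 3-sequence matches.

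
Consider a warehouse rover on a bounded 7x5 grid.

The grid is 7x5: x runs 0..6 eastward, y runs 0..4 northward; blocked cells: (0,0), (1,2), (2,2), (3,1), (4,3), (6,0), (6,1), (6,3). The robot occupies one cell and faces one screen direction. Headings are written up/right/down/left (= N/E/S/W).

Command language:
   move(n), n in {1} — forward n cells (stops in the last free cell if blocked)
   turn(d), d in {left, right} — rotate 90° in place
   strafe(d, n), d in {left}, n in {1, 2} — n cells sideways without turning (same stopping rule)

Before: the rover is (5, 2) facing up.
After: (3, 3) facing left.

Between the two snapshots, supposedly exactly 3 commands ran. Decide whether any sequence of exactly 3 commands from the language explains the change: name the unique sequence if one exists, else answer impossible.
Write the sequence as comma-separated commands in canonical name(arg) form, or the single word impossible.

key: position moved to (3,3) AND the heading swung to W — translation plus rotation needed
start: (5, 2) facing up
t=1 strafe(left, 2) ⇒ (3, 2) facing up
t=2 move(1) ⇒ (3, 3) facing up
t=3 turn(left) ⇒ (3, 3) facing left
all 125 alternatives checked — unique.

strafe(left, 2), move(1), turn(left)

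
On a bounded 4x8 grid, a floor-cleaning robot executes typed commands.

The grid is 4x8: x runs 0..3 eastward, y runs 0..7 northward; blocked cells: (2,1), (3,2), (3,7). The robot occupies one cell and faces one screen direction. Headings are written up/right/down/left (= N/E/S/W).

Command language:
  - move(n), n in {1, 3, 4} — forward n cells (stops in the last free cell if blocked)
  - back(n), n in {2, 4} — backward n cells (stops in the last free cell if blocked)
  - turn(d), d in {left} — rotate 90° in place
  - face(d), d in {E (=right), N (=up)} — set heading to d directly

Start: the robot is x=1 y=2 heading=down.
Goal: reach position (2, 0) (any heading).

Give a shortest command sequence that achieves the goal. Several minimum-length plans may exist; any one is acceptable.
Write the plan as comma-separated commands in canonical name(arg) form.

start: x=1 y=2 heading=down
step 1 (move(4)): x=1 y=0 heading=down
step 2 (face(E)): x=1 y=0 heading=right
step 3 (move(1)): x=2 y=0 heading=right
minimal: 3 command(s), checked below 3.

move(4), face(E), move(1)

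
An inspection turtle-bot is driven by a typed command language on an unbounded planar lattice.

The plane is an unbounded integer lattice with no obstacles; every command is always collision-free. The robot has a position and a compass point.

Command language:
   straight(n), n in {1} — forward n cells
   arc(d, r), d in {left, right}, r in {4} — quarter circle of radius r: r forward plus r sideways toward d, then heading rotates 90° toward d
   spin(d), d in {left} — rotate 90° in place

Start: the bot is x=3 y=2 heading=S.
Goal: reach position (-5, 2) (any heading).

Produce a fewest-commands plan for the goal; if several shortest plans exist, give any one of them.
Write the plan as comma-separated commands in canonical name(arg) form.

begin: x=3 y=2 heading=S
1. arc(right, 4) → x=-1 y=-2 heading=W
2. arc(right, 4) → x=-5 y=2 heading=N
shorter routes all fall short; 2 is best.

arc(right, 4), arc(right, 4)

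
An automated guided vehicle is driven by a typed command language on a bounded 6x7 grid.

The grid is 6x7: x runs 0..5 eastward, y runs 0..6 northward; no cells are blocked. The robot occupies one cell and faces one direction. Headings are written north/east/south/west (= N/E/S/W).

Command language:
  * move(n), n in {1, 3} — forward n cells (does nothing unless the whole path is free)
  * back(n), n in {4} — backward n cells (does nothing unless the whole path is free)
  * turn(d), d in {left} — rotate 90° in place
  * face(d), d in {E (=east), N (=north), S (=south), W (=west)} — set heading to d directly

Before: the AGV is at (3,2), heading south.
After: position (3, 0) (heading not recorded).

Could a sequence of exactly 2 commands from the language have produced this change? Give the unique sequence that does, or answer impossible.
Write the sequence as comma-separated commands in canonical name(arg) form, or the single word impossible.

t0: at (3,2), heading south
t=1 move(1) ⇒ at (3,1), heading south
t=2 move(1) ⇒ at (3,0), heading south
no rival 2-sequence matches.

move(1), move(1)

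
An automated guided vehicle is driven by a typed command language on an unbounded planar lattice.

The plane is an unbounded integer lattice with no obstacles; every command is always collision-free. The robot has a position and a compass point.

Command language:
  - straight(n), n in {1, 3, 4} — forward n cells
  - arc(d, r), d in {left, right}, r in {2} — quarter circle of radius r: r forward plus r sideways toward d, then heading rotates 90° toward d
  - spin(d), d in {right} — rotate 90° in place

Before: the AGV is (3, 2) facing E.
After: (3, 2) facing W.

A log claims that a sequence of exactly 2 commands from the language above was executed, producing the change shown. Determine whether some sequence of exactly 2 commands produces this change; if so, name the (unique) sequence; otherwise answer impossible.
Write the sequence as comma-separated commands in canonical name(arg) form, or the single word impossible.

spin(right), spin(right)

key: parked at (3,2) the whole time — nothing moves the robot
begin: (3, 2) facing E
step 1 (spin(right)): (3, 2) facing S
step 2 (spin(right)): (3, 2) facing W
uniquely the one of 36 2-step routes that fits.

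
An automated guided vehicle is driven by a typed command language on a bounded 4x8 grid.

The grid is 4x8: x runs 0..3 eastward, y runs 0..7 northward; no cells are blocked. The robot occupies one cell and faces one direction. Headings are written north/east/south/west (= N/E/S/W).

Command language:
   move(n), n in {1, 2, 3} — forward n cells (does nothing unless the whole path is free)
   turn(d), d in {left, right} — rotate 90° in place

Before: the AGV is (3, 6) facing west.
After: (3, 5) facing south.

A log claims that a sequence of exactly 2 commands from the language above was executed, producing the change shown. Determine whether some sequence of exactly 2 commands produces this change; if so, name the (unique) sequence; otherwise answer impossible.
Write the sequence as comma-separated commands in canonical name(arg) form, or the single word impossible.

turn(left), move(1)

key: cell and facing (now S) both changed — the 2 commands mix motion and turning
from: (3, 6) facing west
step 1 (turn(left)): (3, 6) facing south
step 2 (move(1)): (3, 5) facing south
no other 2-command option fits: unique.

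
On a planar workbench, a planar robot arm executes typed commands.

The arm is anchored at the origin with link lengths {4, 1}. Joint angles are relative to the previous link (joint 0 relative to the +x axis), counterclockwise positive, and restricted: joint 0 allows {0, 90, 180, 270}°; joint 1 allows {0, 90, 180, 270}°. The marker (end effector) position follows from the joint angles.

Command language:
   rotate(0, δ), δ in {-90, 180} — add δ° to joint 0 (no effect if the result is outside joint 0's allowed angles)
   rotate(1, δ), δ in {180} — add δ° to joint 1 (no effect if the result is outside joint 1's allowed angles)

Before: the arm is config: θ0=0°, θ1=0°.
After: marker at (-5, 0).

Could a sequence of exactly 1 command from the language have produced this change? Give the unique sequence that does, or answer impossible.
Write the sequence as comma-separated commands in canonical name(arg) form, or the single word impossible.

t0: config: θ0=0°, θ1=0°
1. rotate(0, 180) → config: θ0=180°, θ1=0°
no rival 1-sequence matches.

rotate(0, 180)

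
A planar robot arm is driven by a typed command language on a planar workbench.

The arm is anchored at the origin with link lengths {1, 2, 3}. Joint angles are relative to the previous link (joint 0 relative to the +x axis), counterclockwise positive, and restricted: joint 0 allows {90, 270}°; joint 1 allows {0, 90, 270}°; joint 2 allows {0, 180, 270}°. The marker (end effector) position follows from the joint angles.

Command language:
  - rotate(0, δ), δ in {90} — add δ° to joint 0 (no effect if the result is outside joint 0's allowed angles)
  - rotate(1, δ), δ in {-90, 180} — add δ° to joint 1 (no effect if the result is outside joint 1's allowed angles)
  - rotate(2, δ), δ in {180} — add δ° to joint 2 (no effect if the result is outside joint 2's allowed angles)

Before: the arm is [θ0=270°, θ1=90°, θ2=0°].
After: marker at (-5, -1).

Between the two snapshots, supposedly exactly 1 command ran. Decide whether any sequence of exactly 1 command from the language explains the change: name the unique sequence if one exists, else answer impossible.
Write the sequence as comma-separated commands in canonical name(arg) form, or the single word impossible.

rotate(1, 180)

start: [θ0=270°, θ1=90°, θ2=0°]
t=1 rotate(1, 180) ⇒ [θ0=270°, θ1=270°, θ2=0°]
all 4 alternatives checked — unique.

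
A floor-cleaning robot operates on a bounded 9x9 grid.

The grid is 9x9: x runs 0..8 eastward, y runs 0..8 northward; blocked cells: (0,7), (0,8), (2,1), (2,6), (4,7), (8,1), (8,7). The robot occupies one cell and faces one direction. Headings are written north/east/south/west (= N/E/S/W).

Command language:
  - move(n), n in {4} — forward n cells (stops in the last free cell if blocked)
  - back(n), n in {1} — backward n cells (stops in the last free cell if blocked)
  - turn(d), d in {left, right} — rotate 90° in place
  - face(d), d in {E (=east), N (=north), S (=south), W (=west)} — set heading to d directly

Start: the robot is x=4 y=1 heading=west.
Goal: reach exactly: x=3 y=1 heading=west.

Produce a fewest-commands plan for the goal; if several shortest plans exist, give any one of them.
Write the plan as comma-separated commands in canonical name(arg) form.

begin: x=4 y=1 heading=west
step 1 (move(4)): x=3 y=1 heading=west
minimal: 1 command(s), checked below 1.

move(4)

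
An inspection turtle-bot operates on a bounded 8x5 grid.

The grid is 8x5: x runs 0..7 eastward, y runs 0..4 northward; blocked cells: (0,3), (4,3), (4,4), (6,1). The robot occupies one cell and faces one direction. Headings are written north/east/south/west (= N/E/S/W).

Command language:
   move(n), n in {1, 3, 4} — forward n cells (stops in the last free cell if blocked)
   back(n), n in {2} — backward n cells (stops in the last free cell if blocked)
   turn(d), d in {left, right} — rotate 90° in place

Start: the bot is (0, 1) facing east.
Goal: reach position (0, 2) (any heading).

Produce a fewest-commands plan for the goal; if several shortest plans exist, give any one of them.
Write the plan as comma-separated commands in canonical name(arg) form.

turn(right), back(2)

initial: (0, 1) facing east
[1] after turn(right): (0, 1) facing south
[2] after back(2): (0, 2) facing south
nothing shorter than 2 reaches the goal.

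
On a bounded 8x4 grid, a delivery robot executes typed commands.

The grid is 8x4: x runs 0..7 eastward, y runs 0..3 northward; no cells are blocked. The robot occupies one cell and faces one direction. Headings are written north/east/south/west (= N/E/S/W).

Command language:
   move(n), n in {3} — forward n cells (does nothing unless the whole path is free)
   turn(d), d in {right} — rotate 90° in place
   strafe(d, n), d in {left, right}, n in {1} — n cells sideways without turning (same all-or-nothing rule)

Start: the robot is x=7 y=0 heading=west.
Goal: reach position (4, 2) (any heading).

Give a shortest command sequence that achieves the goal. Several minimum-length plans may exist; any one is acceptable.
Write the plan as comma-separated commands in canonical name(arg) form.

start: x=7 y=0 heading=west
1. strafe(right, 1) → x=7 y=1 heading=west
2. strafe(right, 1) → x=7 y=2 heading=west
3. move(3) → x=4 y=2 heading=west
minimal: 3 command(s), checked below 3.

strafe(right, 1), strafe(right, 1), move(3)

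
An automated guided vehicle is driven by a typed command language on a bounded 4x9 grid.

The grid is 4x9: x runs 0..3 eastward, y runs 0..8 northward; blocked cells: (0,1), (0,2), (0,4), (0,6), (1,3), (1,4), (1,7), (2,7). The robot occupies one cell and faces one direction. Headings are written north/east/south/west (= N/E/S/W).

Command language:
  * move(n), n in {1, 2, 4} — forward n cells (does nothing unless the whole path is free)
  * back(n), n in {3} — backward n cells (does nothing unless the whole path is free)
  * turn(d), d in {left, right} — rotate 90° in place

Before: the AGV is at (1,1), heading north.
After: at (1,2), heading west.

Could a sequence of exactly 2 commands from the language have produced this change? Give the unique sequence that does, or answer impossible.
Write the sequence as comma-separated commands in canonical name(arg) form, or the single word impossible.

key: cell and facing (now W) both changed — the 2 commands mix motion and turning
initial: at (1,1), heading north
t=1 move(1) ⇒ at (1,2), heading north
t=2 turn(left) ⇒ at (1,2), heading west
uniquely the one of 36 2-step routes that fits.

move(1), turn(left)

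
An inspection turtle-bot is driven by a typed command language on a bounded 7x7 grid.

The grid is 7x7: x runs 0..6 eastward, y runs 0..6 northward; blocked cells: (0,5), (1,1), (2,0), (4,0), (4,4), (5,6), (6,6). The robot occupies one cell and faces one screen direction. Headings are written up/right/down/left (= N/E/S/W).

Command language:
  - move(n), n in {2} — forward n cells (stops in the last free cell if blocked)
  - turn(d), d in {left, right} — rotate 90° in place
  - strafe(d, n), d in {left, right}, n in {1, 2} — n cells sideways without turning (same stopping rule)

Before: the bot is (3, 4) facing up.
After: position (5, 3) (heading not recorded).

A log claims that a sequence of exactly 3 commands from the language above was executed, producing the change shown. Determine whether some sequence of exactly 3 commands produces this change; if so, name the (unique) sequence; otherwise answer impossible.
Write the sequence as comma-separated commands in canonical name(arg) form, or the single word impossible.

turn(right), strafe(right, 1), move(2)

key: running move(2) before turn(right) would end elsewhere — order is forced
initial: (3, 4) facing up
step 1 (turn(right)): (3, 4) facing right
step 2 (strafe(right, 1)): (3, 3) facing right
step 3 (move(2)): (5, 3) facing right
no other 3-command option fits: unique.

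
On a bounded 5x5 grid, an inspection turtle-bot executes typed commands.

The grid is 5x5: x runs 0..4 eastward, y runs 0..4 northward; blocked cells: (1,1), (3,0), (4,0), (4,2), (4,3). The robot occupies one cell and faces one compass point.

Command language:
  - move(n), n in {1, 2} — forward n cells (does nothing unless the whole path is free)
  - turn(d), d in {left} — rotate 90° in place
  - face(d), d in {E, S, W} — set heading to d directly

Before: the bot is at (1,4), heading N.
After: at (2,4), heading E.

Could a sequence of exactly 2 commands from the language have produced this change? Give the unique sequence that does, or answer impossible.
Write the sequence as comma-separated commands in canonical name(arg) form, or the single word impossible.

face(E), move(1)

key: position moved to (2,4) AND the heading swung to E — translation plus rotation needed
begin: at (1,4), heading N
1. face(E) → at (1,4), heading E
2. move(1) → at (2,4), heading E
no rival 2-sequence matches.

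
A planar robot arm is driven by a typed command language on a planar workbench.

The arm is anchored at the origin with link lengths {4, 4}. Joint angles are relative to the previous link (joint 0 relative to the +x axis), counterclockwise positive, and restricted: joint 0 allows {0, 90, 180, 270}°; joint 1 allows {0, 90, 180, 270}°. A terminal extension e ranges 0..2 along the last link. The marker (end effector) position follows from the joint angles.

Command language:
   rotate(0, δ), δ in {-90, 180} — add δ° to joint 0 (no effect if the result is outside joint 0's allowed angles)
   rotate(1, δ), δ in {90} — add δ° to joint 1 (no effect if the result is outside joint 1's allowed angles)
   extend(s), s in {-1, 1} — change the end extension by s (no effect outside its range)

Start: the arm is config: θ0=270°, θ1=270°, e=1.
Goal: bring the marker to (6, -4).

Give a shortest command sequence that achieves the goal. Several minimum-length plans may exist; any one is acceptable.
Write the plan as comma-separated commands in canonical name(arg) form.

extend(1), rotate(1, 90), rotate(1, 90)

start: config: θ0=270°, θ1=270°, e=1
[1] after extend(1): config: θ0=270°, θ1=270°, e=2
[2] after rotate(1, 90): config: θ0=270°, θ1=0°, e=2
[3] after rotate(1, 90): config: θ0=270°, θ1=90°, e=2
minimal: 3 command(s), checked below 3.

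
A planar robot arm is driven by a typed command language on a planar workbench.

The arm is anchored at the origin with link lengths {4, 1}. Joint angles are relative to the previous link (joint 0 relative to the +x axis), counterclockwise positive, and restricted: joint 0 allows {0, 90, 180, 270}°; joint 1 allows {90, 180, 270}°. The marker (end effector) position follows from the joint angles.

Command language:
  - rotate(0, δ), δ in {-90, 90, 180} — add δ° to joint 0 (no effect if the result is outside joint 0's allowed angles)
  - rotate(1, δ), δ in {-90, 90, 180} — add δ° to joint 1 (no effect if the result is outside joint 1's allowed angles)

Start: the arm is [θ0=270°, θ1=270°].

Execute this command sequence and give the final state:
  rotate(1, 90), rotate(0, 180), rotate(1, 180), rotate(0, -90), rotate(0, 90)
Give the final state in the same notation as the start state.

[θ0=90°, θ1=90°]

t0: [θ0=270°, θ1=270°]
t=1 rotate(1, 90) ⇒ [θ0=270°, θ1=270°]
t=2 rotate(0, 180) ⇒ [θ0=90°, θ1=270°]
t=3 rotate(1, 180) ⇒ [θ0=90°, θ1=90°]
t=4 rotate(0, -90) ⇒ [θ0=0°, θ1=90°]
t=5 rotate(0, 90) ⇒ [θ0=90°, θ1=90°]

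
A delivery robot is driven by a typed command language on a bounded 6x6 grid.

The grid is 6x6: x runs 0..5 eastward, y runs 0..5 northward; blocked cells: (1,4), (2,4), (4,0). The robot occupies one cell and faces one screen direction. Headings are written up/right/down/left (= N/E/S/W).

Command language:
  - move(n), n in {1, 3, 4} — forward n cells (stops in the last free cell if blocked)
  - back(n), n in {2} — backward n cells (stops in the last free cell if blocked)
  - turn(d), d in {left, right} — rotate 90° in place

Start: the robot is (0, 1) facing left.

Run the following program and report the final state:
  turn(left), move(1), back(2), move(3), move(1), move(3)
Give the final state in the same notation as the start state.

initial: (0, 1) facing left
[1] after turn(left): (0, 1) facing down
[2] after move(1): (0, 0) facing down
[3] after back(2): (0, 2) facing down
[4] after move(3): (0, 0) facing down
[5] after move(1): (0, 0) facing down
[6] after move(3): (0, 0) facing down

(0, 0) facing down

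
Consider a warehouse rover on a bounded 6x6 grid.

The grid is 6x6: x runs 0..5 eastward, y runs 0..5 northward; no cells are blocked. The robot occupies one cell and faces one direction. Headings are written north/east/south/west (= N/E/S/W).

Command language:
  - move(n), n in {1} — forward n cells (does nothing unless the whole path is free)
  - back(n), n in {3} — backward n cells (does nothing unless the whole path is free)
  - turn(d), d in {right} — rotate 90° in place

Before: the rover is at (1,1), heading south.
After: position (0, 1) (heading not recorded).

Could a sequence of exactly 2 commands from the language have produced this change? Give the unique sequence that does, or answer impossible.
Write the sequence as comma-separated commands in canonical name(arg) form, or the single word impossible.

turn(right), move(1)

key: running move(1) before turn(right) would end elsewhere — order is forced
begin: at (1,1), heading south
t=1 turn(right) ⇒ at (1,1), heading west
t=2 move(1) ⇒ at (0,1), heading west
uniquely the one of 9 2-step routes that fits.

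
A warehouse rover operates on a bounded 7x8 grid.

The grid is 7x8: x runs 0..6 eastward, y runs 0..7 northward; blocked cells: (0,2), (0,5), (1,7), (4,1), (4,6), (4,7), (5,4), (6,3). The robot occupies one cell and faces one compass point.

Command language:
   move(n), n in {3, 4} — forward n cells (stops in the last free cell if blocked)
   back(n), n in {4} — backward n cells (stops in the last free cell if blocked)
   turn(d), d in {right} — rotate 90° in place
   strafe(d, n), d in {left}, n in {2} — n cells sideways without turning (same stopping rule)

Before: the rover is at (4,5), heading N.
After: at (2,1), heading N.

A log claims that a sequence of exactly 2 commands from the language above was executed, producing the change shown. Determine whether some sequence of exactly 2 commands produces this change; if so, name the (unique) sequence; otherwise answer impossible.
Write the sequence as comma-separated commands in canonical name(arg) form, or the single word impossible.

key: running back(4) before strafe(left, 2) would end elsewhere — order is forced
begin: at (4,5), heading N
1. strafe(left, 2) → at (2,5), heading N
2. back(4) → at (2,1), heading N
no rival 2-sequence matches.

strafe(left, 2), back(4)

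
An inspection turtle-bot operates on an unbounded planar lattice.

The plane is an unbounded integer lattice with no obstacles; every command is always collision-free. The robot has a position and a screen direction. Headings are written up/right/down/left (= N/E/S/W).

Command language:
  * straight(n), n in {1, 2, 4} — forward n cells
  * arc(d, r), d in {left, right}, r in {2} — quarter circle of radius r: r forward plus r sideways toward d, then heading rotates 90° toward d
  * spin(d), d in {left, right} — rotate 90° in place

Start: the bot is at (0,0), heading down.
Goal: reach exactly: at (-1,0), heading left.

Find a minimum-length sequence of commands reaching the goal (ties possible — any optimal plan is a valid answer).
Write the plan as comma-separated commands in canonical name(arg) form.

spin(right), straight(1)

initial: at (0,0), heading down
t=1 spin(right) ⇒ at (0,0), heading left
t=2 straight(1) ⇒ at (-1,0), heading left
shorter routes all fall short; 2 is best.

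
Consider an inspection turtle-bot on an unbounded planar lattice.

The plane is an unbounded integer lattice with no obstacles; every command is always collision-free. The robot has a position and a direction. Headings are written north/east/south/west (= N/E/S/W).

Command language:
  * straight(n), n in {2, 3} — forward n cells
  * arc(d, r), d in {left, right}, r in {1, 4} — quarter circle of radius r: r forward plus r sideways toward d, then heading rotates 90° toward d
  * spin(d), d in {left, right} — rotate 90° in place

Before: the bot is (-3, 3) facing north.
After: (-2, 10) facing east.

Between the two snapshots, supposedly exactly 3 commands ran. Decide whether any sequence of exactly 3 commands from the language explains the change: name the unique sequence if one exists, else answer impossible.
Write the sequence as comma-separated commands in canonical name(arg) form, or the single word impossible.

straight(3), straight(3), arc(right, 1)

key: cell and facing (now E) both changed — the 3 commands mix motion and turning
begin: (-3, 3) facing north
step 1 (straight(3)): (-3, 6) facing north
step 2 (straight(3)): (-3, 9) facing north
step 3 (arc(right, 1)): (-2, 10) facing east
no rival 3-sequence matches.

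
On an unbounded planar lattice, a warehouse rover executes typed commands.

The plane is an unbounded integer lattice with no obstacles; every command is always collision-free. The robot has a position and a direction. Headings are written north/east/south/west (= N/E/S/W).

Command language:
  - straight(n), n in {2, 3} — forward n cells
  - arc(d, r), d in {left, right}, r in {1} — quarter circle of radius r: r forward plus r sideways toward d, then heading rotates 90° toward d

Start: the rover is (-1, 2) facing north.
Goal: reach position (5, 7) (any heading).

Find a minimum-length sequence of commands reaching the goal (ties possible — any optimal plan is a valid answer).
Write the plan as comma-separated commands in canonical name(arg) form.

straight(2), straight(2), arc(right, 1), straight(2), straight(3)

from: (-1, 2) facing north
1. straight(2) → (-1, 4) facing north
2. straight(2) → (-1, 6) facing north
3. arc(right, 1) → (0, 7) facing east
4. straight(2) → (2, 7) facing east
5. straight(3) → (5, 7) facing east
shorter routes all fall short; 5 is best.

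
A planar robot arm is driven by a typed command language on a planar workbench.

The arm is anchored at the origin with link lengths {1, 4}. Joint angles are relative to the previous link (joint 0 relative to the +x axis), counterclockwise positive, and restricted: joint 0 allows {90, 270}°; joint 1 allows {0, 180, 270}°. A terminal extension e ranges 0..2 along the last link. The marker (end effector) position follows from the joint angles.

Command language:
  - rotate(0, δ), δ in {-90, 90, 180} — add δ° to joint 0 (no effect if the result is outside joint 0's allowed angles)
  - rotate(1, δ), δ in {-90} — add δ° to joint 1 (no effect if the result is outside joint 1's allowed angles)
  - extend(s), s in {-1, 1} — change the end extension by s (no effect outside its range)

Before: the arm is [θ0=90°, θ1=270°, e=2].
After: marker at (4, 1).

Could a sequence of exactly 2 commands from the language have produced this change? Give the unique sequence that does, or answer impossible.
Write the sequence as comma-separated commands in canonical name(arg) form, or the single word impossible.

t0: [θ0=90°, θ1=270°, e=2]
t=1 extend(-1) ⇒ [θ0=90°, θ1=270°, e=1]
t=2 extend(-1) ⇒ [θ0=90°, θ1=270°, e=0]
no other 2-command option fits: unique.

extend(-1), extend(-1)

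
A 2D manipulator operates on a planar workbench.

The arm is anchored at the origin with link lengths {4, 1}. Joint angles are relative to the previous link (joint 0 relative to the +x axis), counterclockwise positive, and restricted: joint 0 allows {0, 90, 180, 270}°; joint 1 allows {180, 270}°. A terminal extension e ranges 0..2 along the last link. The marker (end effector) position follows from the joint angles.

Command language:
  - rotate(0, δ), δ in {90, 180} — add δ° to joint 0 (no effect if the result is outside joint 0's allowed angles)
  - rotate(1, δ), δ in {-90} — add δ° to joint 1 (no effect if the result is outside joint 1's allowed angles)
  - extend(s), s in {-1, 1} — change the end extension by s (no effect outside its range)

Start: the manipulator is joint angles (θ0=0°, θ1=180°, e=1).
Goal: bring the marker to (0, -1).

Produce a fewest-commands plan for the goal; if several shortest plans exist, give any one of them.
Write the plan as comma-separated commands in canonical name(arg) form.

from: joint angles (θ0=0°, θ1=180°, e=1)
t=1 rotate(0, 90) ⇒ joint angles (θ0=90°, θ1=180°, e=1)
t=2 rotate(0, 180) ⇒ joint angles (θ0=270°, θ1=180°, e=1)
t=3 extend(1) ⇒ joint angles (θ0=270°, θ1=180°, e=2)
nothing shorter than 3 reaches the goal.

rotate(0, 90), rotate(0, 180), extend(1)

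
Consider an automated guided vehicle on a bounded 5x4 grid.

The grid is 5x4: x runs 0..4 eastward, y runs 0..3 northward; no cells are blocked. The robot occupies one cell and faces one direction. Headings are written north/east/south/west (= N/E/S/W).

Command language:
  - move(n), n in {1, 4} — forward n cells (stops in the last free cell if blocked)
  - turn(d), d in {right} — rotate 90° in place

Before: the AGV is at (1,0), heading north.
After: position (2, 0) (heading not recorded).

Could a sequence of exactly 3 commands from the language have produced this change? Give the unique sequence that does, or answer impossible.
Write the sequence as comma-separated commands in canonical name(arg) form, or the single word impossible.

start: at (1,0), heading north
[1] after turn(right): at (1,0), heading east
[2] after move(1): at (2,0), heading east
[3] after turn(right): at (2,0), heading south
uniquely the one of 27 3-step routes that fits.

turn(right), move(1), turn(right)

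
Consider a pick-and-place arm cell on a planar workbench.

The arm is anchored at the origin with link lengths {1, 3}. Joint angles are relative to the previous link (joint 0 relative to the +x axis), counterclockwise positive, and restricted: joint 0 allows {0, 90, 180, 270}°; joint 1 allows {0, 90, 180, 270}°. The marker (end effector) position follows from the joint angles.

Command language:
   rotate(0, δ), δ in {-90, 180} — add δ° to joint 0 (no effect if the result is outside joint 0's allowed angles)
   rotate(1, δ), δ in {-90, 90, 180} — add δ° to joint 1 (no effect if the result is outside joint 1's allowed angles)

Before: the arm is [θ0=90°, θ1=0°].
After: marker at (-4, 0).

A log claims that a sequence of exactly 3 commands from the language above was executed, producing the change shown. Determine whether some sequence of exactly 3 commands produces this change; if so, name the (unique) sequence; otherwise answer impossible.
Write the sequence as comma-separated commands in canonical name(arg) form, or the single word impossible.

rotate(0, -90), rotate(0, -90), rotate(0, -90)

from: [θ0=90°, θ1=0°]
[1] after rotate(0, -90): [θ0=0°, θ1=0°]
[2] after rotate(0, -90): [θ0=270°, θ1=0°]
[3] after rotate(0, -90): [θ0=180°, θ1=0°]
no other 3-command option fits: unique.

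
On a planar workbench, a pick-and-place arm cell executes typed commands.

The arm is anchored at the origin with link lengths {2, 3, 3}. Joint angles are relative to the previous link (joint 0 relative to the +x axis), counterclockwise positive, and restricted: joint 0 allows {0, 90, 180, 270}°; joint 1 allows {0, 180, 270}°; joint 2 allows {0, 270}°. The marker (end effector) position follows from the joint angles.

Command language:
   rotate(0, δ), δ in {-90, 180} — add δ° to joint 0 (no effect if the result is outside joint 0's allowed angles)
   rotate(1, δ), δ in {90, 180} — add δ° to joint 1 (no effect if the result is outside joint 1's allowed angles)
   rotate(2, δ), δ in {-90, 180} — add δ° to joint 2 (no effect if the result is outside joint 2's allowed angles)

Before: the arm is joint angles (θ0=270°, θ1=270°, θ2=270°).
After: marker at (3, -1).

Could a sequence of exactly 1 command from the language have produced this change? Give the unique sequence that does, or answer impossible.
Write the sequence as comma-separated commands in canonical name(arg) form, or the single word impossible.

rotate(0, 180)

from: joint angles (θ0=270°, θ1=270°, θ2=270°)
1. rotate(0, 180) → joint angles (θ0=90°, θ1=270°, θ2=270°)
all 6 alternatives checked — unique.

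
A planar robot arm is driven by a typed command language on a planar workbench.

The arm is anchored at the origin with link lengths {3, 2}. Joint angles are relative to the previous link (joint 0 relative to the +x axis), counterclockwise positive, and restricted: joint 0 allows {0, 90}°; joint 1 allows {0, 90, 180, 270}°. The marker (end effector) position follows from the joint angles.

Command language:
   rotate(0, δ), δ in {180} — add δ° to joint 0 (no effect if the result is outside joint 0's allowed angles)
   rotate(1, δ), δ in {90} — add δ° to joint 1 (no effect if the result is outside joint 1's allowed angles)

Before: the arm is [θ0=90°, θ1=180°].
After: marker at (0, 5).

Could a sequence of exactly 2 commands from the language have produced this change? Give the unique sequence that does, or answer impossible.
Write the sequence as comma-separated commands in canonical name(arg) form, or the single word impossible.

from: [θ0=90°, θ1=180°]
1. rotate(1, 90) → [θ0=90°, θ1=270°]
2. rotate(1, 90) → [θ0=90°, θ1=0°]
no rival 2-sequence matches.

rotate(1, 90), rotate(1, 90)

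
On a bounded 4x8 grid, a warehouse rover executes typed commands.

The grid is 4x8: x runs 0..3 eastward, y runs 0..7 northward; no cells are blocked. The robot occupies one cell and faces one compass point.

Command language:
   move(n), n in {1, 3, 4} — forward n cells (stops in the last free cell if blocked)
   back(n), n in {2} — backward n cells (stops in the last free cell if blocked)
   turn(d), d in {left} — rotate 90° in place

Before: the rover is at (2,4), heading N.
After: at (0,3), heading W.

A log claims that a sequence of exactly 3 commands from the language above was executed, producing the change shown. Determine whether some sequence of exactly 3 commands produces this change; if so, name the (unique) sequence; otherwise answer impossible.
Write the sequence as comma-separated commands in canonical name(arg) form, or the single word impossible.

no 3-step route produces this change.

impossible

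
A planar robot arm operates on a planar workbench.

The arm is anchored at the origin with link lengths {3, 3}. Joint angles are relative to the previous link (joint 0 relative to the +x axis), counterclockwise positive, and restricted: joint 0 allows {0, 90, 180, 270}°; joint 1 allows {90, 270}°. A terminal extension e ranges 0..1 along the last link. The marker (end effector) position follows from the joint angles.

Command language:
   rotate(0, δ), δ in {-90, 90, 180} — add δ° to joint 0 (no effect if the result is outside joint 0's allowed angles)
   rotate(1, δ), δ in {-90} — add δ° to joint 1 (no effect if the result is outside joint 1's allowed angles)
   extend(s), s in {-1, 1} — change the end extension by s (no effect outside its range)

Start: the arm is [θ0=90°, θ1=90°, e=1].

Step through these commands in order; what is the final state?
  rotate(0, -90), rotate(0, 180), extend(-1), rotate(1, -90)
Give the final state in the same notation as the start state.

[θ0=180°, θ1=90°, e=0]

initial: [θ0=90°, θ1=90°, e=1]
step 1 (rotate(0, -90)): [θ0=0°, θ1=90°, e=1]
step 2 (rotate(0, 180)): [θ0=180°, θ1=90°, e=1]
step 3 (extend(-1)): [θ0=180°, θ1=90°, e=0]
step 4 (rotate(1, -90)): [θ0=180°, θ1=90°, e=0]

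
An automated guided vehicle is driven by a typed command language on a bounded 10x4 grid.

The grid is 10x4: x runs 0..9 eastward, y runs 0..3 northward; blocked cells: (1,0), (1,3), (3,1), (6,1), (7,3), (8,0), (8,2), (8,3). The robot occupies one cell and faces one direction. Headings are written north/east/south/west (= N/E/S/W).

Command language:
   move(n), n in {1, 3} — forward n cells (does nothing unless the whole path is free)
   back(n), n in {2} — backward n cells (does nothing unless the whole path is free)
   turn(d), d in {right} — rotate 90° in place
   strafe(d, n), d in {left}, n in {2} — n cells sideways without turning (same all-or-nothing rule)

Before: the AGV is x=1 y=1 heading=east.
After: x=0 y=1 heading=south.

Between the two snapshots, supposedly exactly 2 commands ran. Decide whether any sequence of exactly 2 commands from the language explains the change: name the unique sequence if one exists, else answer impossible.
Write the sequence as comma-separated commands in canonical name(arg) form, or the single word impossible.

impossible

all 25 sequences checked — none match.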